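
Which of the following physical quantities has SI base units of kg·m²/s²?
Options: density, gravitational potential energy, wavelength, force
Checking the SI base units of each option:
  density (ρ = m/V): kg/m³  ✗
  gravitational potential energy (U = -GMm/r): kg·m²/s²  ✓ matches
  wavelength (λ = v/f): m  ✗
  force (F = ma): kg·m/s²  ✗

Only gravitational potential energy has units kg·m²/s².

Answer: gravitational potential energy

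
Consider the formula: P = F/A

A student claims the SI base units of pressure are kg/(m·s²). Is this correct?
Units of each symbol in P = F/A:
  F (force): kg·m/s²
  A (area): m²  → in the denominator, contributes 1/m²

Multiplying the contributions: [kg·m/s²] · [1/m²]
Adding exponents of each base unit: kg: 1, m: -1, s: -2
SI base units of pressure: kg/(m·s²)

The claimed units kg/(m·s²) match the derived units, so the claim is correct.

Answer: Yes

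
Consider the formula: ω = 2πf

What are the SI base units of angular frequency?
Units of each symbol in ω = 2πf:
  f (frequency): 1/s
  The factor 2π is dimensionless.

Multiplying the contributions: [1/s]
Adding exponents of each base unit: s: -1
SI base units of angular frequency: 1/s

Answer: 1/s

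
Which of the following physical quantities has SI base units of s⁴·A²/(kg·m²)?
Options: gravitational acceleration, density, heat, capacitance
Checking the SI base units of each option:
  gravitational acceleration (g = GM/r²): m/s²  ✗
  density (ρ = m/V): kg/m³  ✗
  heat (Q = mcΔT): kg·m²/s²  ✗
  capacitance (C = Q/V): s⁴·A²/(kg·m²)  ✓ matches

Only capacitance has units s⁴·A²/(kg·m²).

Answer: capacitance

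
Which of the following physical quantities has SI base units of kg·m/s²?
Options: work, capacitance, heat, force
Checking the SI base units of each option:
  work (W = Fd): kg·m²/s²  ✗
  capacitance (C = Q/V): s⁴·A²/(kg·m²)  ✗
  heat (Q = mcΔT): kg·m²/s²  ✗
  force (F = ma): kg·m/s²  ✓ matches

Only force has units kg·m/s².

Answer: force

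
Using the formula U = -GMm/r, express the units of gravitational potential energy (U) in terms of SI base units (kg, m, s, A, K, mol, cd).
Units of each symbol in U = -GMm/r:
  G (gravitational constant): m³/(kg·s²)
  M (mass): kg
  m (mass): kg
  r (distance): m  → in the denominator, contributes 1/m
  The minus sign does not affect the units.

Multiplying the contributions: [m³/(kg·s²)] · [kg] · [kg] · [1/m]
Adding exponents of each base unit: kg: 1, m: 2, s: -2
SI base units of gravitational potential energy: kg·m²/s²

Answer: kg·m²/s²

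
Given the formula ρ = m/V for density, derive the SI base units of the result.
Units of each symbol in ρ = m/V:
  m (mass): kg
  V (volume): m³  → in the denominator, contributes 1/m³

Multiplying the contributions: [kg] · [1/m³]
Adding exponents of each base unit: kg: 1, m: -3
SI base units of density: kg/m³

Answer: kg/m³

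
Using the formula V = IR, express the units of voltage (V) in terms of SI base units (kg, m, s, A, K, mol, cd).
Units of each symbol in V = IR:
  I (current): A
  R (resistance, in ohms): kg·m²/(s³·A²)

Multiplying the contributions: [A] · [kg·m²/(s³·A²)]
Adding exponents of each base unit: kg: 1, m: 2, s: -3, A: -1
SI base units of voltage: kg·m²/(s³·A)

Answer: kg·m²/(s³·A)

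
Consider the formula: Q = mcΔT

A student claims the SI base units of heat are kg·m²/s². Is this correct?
Units of each symbol in Q = mcΔT:
  m (mass): kg
  c (specific heat capacity, in J/(kg·K)): m²/(s²·K)
  ΔT (temperature change): K

Multiplying the contributions: [kg] · [m²/(s²·K)] · [K]
Adding exponents of each base unit: kg: 1, m: 2, s: -2
SI base units of heat: kg·m²/s²

The claimed units kg·m²/s² match the derived units, so the claim is correct.

Answer: Yes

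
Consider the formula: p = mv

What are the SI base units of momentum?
Units of each symbol in p = mv:
  m (mass): kg
  v (velocity): m/s

Multiplying the contributions: [kg] · [m/s]
Adding exponents of each base unit: kg: 1, m: 1, s: -1
SI base units of momentum: kg·m/s

Answer: kg·m/s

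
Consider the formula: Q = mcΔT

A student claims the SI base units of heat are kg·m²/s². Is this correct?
Units of each symbol in Q = mcΔT:
  m (mass): kg
  c (specific heat capacity, in J/(kg·K)): m²/(s²·K)
  ΔT (temperature change): K

Multiplying the contributions: [kg] · [m²/(s²·K)] · [K]
Adding exponents of each base unit: kg: 1, m: 2, s: -2
SI base units of heat: kg·m²/s²

The claimed units kg·m²/s² match the derived units, so the claim is correct.

Answer: Yes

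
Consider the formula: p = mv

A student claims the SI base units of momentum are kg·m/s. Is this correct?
Units of each symbol in p = mv:
  m (mass): kg
  v (velocity): m/s

Multiplying the contributions: [kg] · [m/s]
Adding exponents of each base unit: kg: 1, m: 1, s: -1
SI base units of momentum: kg·m/s

The claimed units kg·m/s match the derived units, so the claim is correct.

Answer: Yes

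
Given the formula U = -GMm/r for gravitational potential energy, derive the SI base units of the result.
Units of each symbol in U = -GMm/r:
  G (gravitational constant): m³/(kg·s²)
  M (mass): kg
  m (mass): kg
  r (distance): m  → in the denominator, contributes 1/m
  The minus sign does not affect the units.

Multiplying the contributions: [m³/(kg·s²)] · [kg] · [kg] · [1/m]
Adding exponents of each base unit: kg: 1, m: 2, s: -2
SI base units of gravitational potential energy: kg·m²/s²

Answer: kg·m²/s²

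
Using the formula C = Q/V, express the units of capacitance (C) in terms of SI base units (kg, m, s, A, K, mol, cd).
Units of each symbol in C = Q/V:
  Q (charge, in coulombs): s·A
  V (voltage, in volts): kg·m²/(s³·A)  → in the denominator, contributes s³·A/(kg·m²)

Multiplying the contributions: [s·A] · [s³·A/(kg·m²)]
Adding exponents of each base unit: kg: -1, m: -2, s: 4, A: 2
SI base units of capacitance: s⁴·A²/(kg·m²)

Answer: s⁴·A²/(kg·m²)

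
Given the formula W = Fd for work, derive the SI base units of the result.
Units of each symbol in W = Fd:
  F (force): kg·m/s²
  d (displacement): m

Multiplying the contributions: [kg·m/s²] · [m]
Adding exponents of each base unit: kg: 1, m: 2, s: -2
SI base units of work: kg·m²/s²

Answer: kg·m²/s²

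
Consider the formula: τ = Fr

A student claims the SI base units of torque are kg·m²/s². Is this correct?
Units of each symbol in τ = Fr:
  F (force): kg·m/s²
  r (lever arm): m

Multiplying the contributions: [kg·m/s²] · [m]
Adding exponents of each base unit: kg: 1, m: 2, s: -2
SI base units of torque: kg·m²/s²

The claimed units kg·m²/s² match the derived units, so the claim is correct.

Answer: Yes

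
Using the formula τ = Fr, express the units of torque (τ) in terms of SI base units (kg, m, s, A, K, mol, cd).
Units of each symbol in τ = Fr:
  F (force): kg·m/s²
  r (lever arm): m

Multiplying the contributions: [kg·m/s²] · [m]
Adding exponents of each base unit: kg: 1, m: 2, s: -2
SI base units of torque: kg·m²/s²

Answer: kg·m²/s²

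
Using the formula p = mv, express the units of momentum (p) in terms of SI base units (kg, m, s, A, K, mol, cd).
Units of each symbol in p = mv:
  m (mass): kg
  v (velocity): m/s

Multiplying the contributions: [kg] · [m/s]
Adding exponents of each base unit: kg: 1, m: 1, s: -1
SI base units of momentum: kg·m/s

Answer: kg·m/s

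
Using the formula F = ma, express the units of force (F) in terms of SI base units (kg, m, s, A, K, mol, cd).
Units of each symbol in F = ma:
  m (mass): kg
  a (acceleration): m/s²

Multiplying the contributions: [kg] · [m/s²]
Adding exponents of each base unit: kg: 1, m: 1, s: -2
SI base units of force: kg·m/s²

Answer: kg·m/s²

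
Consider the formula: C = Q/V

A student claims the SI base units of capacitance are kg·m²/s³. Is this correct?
Units of each symbol in C = Q/V:
  Q (charge, in coulombs): s·A
  V (voltage, in volts): kg·m²/(s³·A)  → in the denominator, contributes s³·A/(kg·m²)

Multiplying the contributions: [s·A] · [s³·A/(kg·m²)]
Adding exponents of each base unit: kg: -1, m: -2, s: 4, A: 2
SI base units of capacitance: s⁴·A²/(kg·m²)

The claimed units kg·m²/s³ (exponents kg: 1, m: 2, s: -3) do not match the derived units s⁴·A²/(kg·m²) (exponents kg: -1, m: -2, s: 4, A: 2), so the claim is incorrect.

Answer: No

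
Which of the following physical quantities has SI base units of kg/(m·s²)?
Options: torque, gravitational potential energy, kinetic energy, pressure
Checking the SI base units of each option:
  torque (τ = Fr): kg·m²/s²  ✗
  gravitational potential energy (U = -GMm/r): kg·m²/s²  ✗
  kinetic energy (E = ½mv²): kg·m²/s²  ✗
  pressure (P = F/A): kg/(m·s²)  ✓ matches

Only pressure has units kg/(m·s²).

Answer: pressure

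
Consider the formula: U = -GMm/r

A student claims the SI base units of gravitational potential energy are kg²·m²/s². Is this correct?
Units of each symbol in U = -GMm/r:
  G (gravitational constant): m³/(kg·s²)
  M (mass): kg
  m (mass): kg
  r (distance): m  → in the denominator, contributes 1/m
  The minus sign does not affect the units.

Multiplying the contributions: [m³/(kg·s²)] · [kg] · [kg] · [1/m]
Adding exponents of each base unit: kg: 1, m: 2, s: -2
SI base units of gravitational potential energy: kg·m²/s²

The claimed units kg²·m²/s² (exponents kg: 2, m: 2, s: -2) do not match the derived units kg·m²/s² (exponents kg: 1, m: 2, s: -2), so the claim is incorrect.

Answer: No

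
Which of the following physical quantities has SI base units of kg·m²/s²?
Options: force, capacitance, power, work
Checking the SI base units of each option:
  force (F = ma): kg·m/s²  ✗
  capacitance (C = Q/V): s⁴·A²/(kg·m²)  ✗
  power (P = W/t): kg·m²/s³  ✗
  work (W = Fd): kg·m²/s²  ✓ matches

Only work has units kg·m²/s².

Answer: work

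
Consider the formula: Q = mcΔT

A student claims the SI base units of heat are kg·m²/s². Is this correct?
Units of each symbol in Q = mcΔT:
  m (mass): kg
  c (specific heat capacity, in J/(kg·K)): m²/(s²·K)
  ΔT (temperature change): K

Multiplying the contributions: [kg] · [m²/(s²·K)] · [K]
Adding exponents of each base unit: kg: 1, m: 2, s: -2
SI base units of heat: kg·m²/s²

The claimed units kg·m²/s² match the derived units, so the claim is correct.

Answer: Yes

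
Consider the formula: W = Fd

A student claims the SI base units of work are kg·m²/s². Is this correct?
Units of each symbol in W = Fd:
  F (force): kg·m/s²
  d (displacement): m

Multiplying the contributions: [kg·m/s²] · [m]
Adding exponents of each base unit: kg: 1, m: 2, s: -2
SI base units of work: kg·m²/s²

The claimed units kg·m²/s² match the derived units, so the claim is correct.

Answer: Yes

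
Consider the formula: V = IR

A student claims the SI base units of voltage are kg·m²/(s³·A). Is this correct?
Units of each symbol in V = IR:
  I (current): A
  R (resistance, in ohms): kg·m²/(s³·A²)

Multiplying the contributions: [A] · [kg·m²/(s³·A²)]
Adding exponents of each base unit: kg: 1, m: 2, s: -3, A: -1
SI base units of voltage: kg·m²/(s³·A)

The claimed units kg·m²/(s³·A) match the derived units, so the claim is correct.

Answer: Yes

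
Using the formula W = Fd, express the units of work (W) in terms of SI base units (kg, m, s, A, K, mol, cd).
Units of each symbol in W = Fd:
  F (force): kg·m/s²
  d (displacement): m

Multiplying the contributions: [kg·m/s²] · [m]
Adding exponents of each base unit: kg: 1, m: 2, s: -2
SI base units of work: kg·m²/s²

Answer: kg·m²/s²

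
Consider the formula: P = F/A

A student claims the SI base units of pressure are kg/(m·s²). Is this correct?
Units of each symbol in P = F/A:
  F (force): kg·m/s²
  A (area): m²  → in the denominator, contributes 1/m²

Multiplying the contributions: [kg·m/s²] · [1/m²]
Adding exponents of each base unit: kg: 1, m: -1, s: -2
SI base units of pressure: kg/(m·s²)

The claimed units kg/(m·s²) match the derived units, so the claim is correct.

Answer: Yes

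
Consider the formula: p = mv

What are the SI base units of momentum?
Units of each symbol in p = mv:
  m (mass): kg
  v (velocity): m/s

Multiplying the contributions: [kg] · [m/s]
Adding exponents of each base unit: kg: 1, m: 1, s: -1
SI base units of momentum: kg·m/s

Answer: kg·m/s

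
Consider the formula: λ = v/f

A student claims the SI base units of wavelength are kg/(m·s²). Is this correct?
Units of each symbol in λ = v/f:
  v (wave speed): m/s
  f (frequency): 1/s  → in the denominator, contributes s

Multiplying the contributions: [m/s] · [s]
Adding exponents of each base unit: m: 1
SI base units of wavelength: m

The claimed units kg/(m·s²) (exponents kg: 1, m: -1, s: -2) do not match the derived units m (exponents m: 1), so the claim is incorrect.

Answer: No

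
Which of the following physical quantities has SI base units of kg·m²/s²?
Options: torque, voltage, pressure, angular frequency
Checking the SI base units of each option:
  torque (τ = Fr): kg·m²/s²  ✓ matches
  voltage (V = IR): kg·m²/(s³·A)  ✗
  pressure (P = F/A): kg/(m·s²)  ✗
  angular frequency (ω = 2πf): 1/s  ✗

Only torque has units kg·m²/s².

Answer: torque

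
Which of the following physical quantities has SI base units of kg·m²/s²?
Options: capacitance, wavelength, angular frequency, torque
Checking the SI base units of each option:
  capacitance (C = Q/V): s⁴·A²/(kg·m²)  ✗
  wavelength (λ = v/f): m  ✗
  angular frequency (ω = 2πf): 1/s  ✗
  torque (τ = Fr): kg·m²/s²  ✓ matches

Only torque has units kg·m²/s².

Answer: torque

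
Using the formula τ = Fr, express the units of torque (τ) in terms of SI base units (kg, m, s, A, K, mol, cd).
Units of each symbol in τ = Fr:
  F (force): kg·m/s²
  r (lever arm): m

Multiplying the contributions: [kg·m/s²] · [m]
Adding exponents of each base unit: kg: 1, m: 2, s: -2
SI base units of torque: kg·m²/s²

Answer: kg·m²/s²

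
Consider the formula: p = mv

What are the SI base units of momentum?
Units of each symbol in p = mv:
  m (mass): kg
  v (velocity): m/s

Multiplying the contributions: [kg] · [m/s]
Adding exponents of each base unit: kg: 1, m: 1, s: -1
SI base units of momentum: kg·m/s

Answer: kg·m/s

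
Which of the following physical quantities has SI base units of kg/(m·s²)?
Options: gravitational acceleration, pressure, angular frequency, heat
Checking the SI base units of each option:
  gravitational acceleration (g = GM/r²): m/s²  ✗
  pressure (P = F/A): kg/(m·s²)  ✓ matches
  angular frequency (ω = 2πf): 1/s  ✗
  heat (Q = mcΔT): kg·m²/s²  ✗

Only pressure has units kg/(m·s²).

Answer: pressure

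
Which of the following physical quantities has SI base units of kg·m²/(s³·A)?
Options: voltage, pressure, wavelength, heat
Checking the SI base units of each option:
  voltage (V = IR): kg·m²/(s³·A)  ✓ matches
  pressure (P = F/A): kg/(m·s²)  ✗
  wavelength (λ = v/f): m  ✗
  heat (Q = mcΔT): kg·m²/s²  ✗

Only voltage has units kg·m²/(s³·A).

Answer: voltage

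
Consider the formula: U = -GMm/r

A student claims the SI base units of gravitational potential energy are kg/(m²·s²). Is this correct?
Units of each symbol in U = -GMm/r:
  G (gravitational constant): m³/(kg·s²)
  M (mass): kg
  m (mass): kg
  r (distance): m  → in the denominator, contributes 1/m
  The minus sign does not affect the units.

Multiplying the contributions: [m³/(kg·s²)] · [kg] · [kg] · [1/m]
Adding exponents of each base unit: kg: 1, m: 2, s: -2
SI base units of gravitational potential energy: kg·m²/s²

The claimed units kg/(m²·s²) (exponents kg: 1, m: -2, s: -2) do not match the derived units kg·m²/s² (exponents kg: 1, m: 2, s: -2), so the claim is incorrect.

Answer: No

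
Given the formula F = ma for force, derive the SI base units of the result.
Units of each symbol in F = ma:
  m (mass): kg
  a (acceleration): m/s²

Multiplying the contributions: [kg] · [m/s²]
Adding exponents of each base unit: kg: 1, m: 1, s: -2
SI base units of force: kg·m/s²

Answer: kg·m/s²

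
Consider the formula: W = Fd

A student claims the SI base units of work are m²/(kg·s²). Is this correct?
Units of each symbol in W = Fd:
  F (force): kg·m/s²
  d (displacement): m

Multiplying the contributions: [kg·m/s²] · [m]
Adding exponents of each base unit: kg: 1, m: 2, s: -2
SI base units of work: kg·m²/s²

The claimed units m²/(kg·s²) (exponents kg: -1, m: 2, s: -2) do not match the derived units kg·m²/s² (exponents kg: 1, m: 2, s: -2), so the claim is incorrect.

Answer: No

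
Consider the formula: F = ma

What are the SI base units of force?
Units of each symbol in F = ma:
  m (mass): kg
  a (acceleration): m/s²

Multiplying the contributions: [kg] · [m/s²]
Adding exponents of each base unit: kg: 1, m: 1, s: -2
SI base units of force: kg·m/s²

Answer: kg·m/s²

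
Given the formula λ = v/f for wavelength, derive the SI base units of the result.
Units of each symbol in λ = v/f:
  v (wave speed): m/s
  f (frequency): 1/s  → in the denominator, contributes s

Multiplying the contributions: [m/s] · [s]
Adding exponents of each base unit: m: 1
SI base units of wavelength: m

Answer: m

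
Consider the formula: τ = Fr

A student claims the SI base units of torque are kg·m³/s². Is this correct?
Units of each symbol in τ = Fr:
  F (force): kg·m/s²
  r (lever arm): m

Multiplying the contributions: [kg·m/s²] · [m]
Adding exponents of each base unit: kg: 1, m: 2, s: -2
SI base units of torque: kg·m²/s²

The claimed units kg·m³/s² (exponents kg: 1, m: 3, s: -2) do not match the derived units kg·m²/s² (exponents kg: 1, m: 2, s: -2), so the claim is incorrect.

Answer: No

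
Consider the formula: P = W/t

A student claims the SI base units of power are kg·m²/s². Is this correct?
Units of each symbol in P = W/t:
  W (work): kg·m²/s²
  t (time): s  → in the denominator, contributes 1/s

Multiplying the contributions: [kg·m²/s²] · [1/s]
Adding exponents of each base unit: kg: 1, m: 2, s: -3
SI base units of power: kg·m²/s³

The claimed units kg·m²/s² (exponents kg: 1, m: 2, s: -2) do not match the derived units kg·m²/s³ (exponents kg: 1, m: 2, s: -3), so the claim is incorrect.

Answer: No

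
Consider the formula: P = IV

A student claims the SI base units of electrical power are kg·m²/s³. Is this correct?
Units of each symbol in P = IV:
  I (current): A
  V (voltage, in volts): kg·m²/(s³·A)

Multiplying the contributions: [A] · [kg·m²/(s³·A)]
Adding exponents of each base unit: kg: 1, m: 2, s: -3
SI base units of electrical power: kg·m²/s³

The claimed units kg·m²/s³ match the derived units, so the claim is correct.

Answer: Yes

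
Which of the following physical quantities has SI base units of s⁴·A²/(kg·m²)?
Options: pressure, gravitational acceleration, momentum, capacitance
Checking the SI base units of each option:
  pressure (P = F/A): kg/(m·s²)  ✗
  gravitational acceleration (g = GM/r²): m/s²  ✗
  momentum (p = mv): kg·m/s  ✗
  capacitance (C = Q/V): s⁴·A²/(kg·m²)  ✓ matches

Only capacitance has units s⁴·A²/(kg·m²).

Answer: capacitance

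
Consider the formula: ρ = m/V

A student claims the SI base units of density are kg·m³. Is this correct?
Units of each symbol in ρ = m/V:
  m (mass): kg
  V (volume): m³  → in the denominator, contributes 1/m³

Multiplying the contributions: [kg] · [1/m³]
Adding exponents of each base unit: kg: 1, m: -3
SI base units of density: kg/m³

The claimed units kg·m³ (exponents kg: 1, m: 3) do not match the derived units kg/m³ (exponents kg: 1, m: -3), so the claim is incorrect.

Answer: No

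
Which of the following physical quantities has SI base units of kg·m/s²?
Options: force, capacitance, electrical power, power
Checking the SI base units of each option:
  force (F = ma): kg·m/s²  ✓ matches
  capacitance (C = Q/V): s⁴·A²/(kg·m²)  ✗
  electrical power (P = IV): kg·m²/s³  ✗
  power (P = W/t): kg·m²/s³  ✗

Only force has units kg·m/s².

Answer: force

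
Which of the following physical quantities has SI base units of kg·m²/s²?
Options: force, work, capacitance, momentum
Checking the SI base units of each option:
  force (F = ma): kg·m/s²  ✗
  work (W = Fd): kg·m²/s²  ✓ matches
  capacitance (C = Q/V): s⁴·A²/(kg·m²)  ✗
  momentum (p = mv): kg·m/s  ✗

Only work has units kg·m²/s².

Answer: work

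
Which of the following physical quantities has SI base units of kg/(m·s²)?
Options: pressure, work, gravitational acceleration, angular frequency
Checking the SI base units of each option:
  pressure (P = F/A): kg/(m·s²)  ✓ matches
  work (W = Fd): kg·m²/s²  ✗
  gravitational acceleration (g = GM/r²): m/s²  ✗
  angular frequency (ω = 2πf): 1/s  ✗

Only pressure has units kg/(m·s²).

Answer: pressure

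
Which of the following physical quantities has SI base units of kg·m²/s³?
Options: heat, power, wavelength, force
Checking the SI base units of each option:
  heat (Q = mcΔT): kg·m²/s²  ✗
  power (P = W/t): kg·m²/s³  ✓ matches
  wavelength (λ = v/f): m  ✗
  force (F = ma): kg·m/s²  ✗

Only power has units kg·m²/s³.

Answer: power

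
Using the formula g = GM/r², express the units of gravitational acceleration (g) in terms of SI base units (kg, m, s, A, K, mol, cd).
Units of each symbol in g = GM/r²:
  G (gravitational constant): m³/(kg·s²)
  M (mass): kg
  r (distance): m  → to the power 2 in the denominator, contributes 1/m²

Multiplying the contributions: [m³/(kg·s²)] · [kg] · [1/m²]
Adding exponents of each base unit: m: 1, s: -2
SI base units of gravitational acceleration: m/s²

Answer: m/s²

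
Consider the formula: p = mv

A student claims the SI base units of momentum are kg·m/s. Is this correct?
Units of each symbol in p = mv:
  m (mass): kg
  v (velocity): m/s

Multiplying the contributions: [kg] · [m/s]
Adding exponents of each base unit: kg: 1, m: 1, s: -1
SI base units of momentum: kg·m/s

The claimed units kg·m/s match the derived units, so the claim is correct.

Answer: Yes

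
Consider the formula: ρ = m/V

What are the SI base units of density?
Units of each symbol in ρ = m/V:
  m (mass): kg
  V (volume): m³  → in the denominator, contributes 1/m³

Multiplying the contributions: [kg] · [1/m³]
Adding exponents of each base unit: kg: 1, m: -3
SI base units of density: kg/m³

Answer: kg/m³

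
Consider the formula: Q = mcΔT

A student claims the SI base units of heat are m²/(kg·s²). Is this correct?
Units of each symbol in Q = mcΔT:
  m (mass): kg
  c (specific heat capacity, in J/(kg·K)): m²/(s²·K)
  ΔT (temperature change): K

Multiplying the contributions: [kg] · [m²/(s²·K)] · [K]
Adding exponents of each base unit: kg: 1, m: 2, s: -2
SI base units of heat: kg·m²/s²

The claimed units m²/(kg·s²) (exponents kg: -1, m: 2, s: -2) do not match the derived units kg·m²/s² (exponents kg: 1, m: 2, s: -2), so the claim is incorrect.

Answer: No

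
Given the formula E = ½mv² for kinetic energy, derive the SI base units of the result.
Units of each symbol in E = ½mv²:
  m (mass): kg
  v (speed): m/s  → to the power 2, contributes m²/s²
  The factor ½ is dimensionless.

Multiplying the contributions: [kg] · [m²/s²]
Adding exponents of each base unit: kg: 1, m: 2, s: -2
SI base units of kinetic energy: kg·m²/s²

Answer: kg·m²/s²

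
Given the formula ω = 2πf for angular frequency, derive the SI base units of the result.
Units of each symbol in ω = 2πf:
  f (frequency): 1/s
  The factor 2π is dimensionless.

Multiplying the contributions: [1/s]
Adding exponents of each base unit: s: -1
SI base units of angular frequency: 1/s

Answer: 1/s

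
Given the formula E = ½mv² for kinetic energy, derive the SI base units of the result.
Units of each symbol in E = ½mv²:
  m (mass): kg
  v (speed): m/s  → to the power 2, contributes m²/s²
  The factor ½ is dimensionless.

Multiplying the contributions: [kg] · [m²/s²]
Adding exponents of each base unit: kg: 1, m: 2, s: -2
SI base units of kinetic energy: kg·m²/s²

Answer: kg·m²/s²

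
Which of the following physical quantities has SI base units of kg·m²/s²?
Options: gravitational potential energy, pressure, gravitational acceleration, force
Checking the SI base units of each option:
  gravitational potential energy (U = -GMm/r): kg·m²/s²  ✓ matches
  pressure (P = F/A): kg/(m·s²)  ✗
  gravitational acceleration (g = GM/r²): m/s²  ✗
  force (F = ma): kg·m/s²  ✗

Only gravitational potential energy has units kg·m²/s².

Answer: gravitational potential energy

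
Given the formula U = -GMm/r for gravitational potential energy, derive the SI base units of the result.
Units of each symbol in U = -GMm/r:
  G (gravitational constant): m³/(kg·s²)
  M (mass): kg
  m (mass): kg
  r (distance): m  → in the denominator, contributes 1/m
  The minus sign does not affect the units.

Multiplying the contributions: [m³/(kg·s²)] · [kg] · [kg] · [1/m]
Adding exponents of each base unit: kg: 1, m: 2, s: -2
SI base units of gravitational potential energy: kg·m²/s²

Answer: kg·m²/s²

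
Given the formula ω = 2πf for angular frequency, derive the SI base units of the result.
Units of each symbol in ω = 2πf:
  f (frequency): 1/s
  The factor 2π is dimensionless.

Multiplying the contributions: [1/s]
Adding exponents of each base unit: s: -1
SI base units of angular frequency: 1/s

Answer: 1/s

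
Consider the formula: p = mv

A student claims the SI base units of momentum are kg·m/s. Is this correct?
Units of each symbol in p = mv:
  m (mass): kg
  v (velocity): m/s

Multiplying the contributions: [kg] · [m/s]
Adding exponents of each base unit: kg: 1, m: 1, s: -1
SI base units of momentum: kg·m/s

The claimed units kg·m/s match the derived units, so the claim is correct.

Answer: Yes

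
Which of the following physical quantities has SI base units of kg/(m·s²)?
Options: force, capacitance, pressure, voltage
Checking the SI base units of each option:
  force (F = ma): kg·m/s²  ✗
  capacitance (C = Q/V): s⁴·A²/(kg·m²)  ✗
  pressure (P = F/A): kg/(m·s²)  ✓ matches
  voltage (V = IR): kg·m²/(s³·A)  ✗

Only pressure has units kg/(m·s²).

Answer: pressure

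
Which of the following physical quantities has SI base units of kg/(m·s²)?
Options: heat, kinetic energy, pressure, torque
Checking the SI base units of each option:
  heat (Q = mcΔT): kg·m²/s²  ✗
  kinetic energy (E = ½mv²): kg·m²/s²  ✗
  pressure (P = F/A): kg/(m·s²)  ✓ matches
  torque (τ = Fr): kg·m²/s²  ✗

Only pressure has units kg/(m·s²).

Answer: pressure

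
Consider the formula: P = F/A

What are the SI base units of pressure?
Units of each symbol in P = F/A:
  F (force): kg·m/s²
  A (area): m²  → in the denominator, contributes 1/m²

Multiplying the contributions: [kg·m/s²] · [1/m²]
Adding exponents of each base unit: kg: 1, m: -1, s: -2
SI base units of pressure: kg/(m·s²)

Answer: kg/(m·s²)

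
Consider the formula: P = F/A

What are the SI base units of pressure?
Units of each symbol in P = F/A:
  F (force): kg·m/s²
  A (area): m²  → in the denominator, contributes 1/m²

Multiplying the contributions: [kg·m/s²] · [1/m²]
Adding exponents of each base unit: kg: 1, m: -1, s: -2
SI base units of pressure: kg/(m·s²)

Answer: kg/(m·s²)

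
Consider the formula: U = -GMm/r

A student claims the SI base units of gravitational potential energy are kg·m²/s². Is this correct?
Units of each symbol in U = -GMm/r:
  G (gravitational constant): m³/(kg·s²)
  M (mass): kg
  m (mass): kg
  r (distance): m  → in the denominator, contributes 1/m
  The minus sign does not affect the units.

Multiplying the contributions: [m³/(kg·s²)] · [kg] · [kg] · [1/m]
Adding exponents of each base unit: kg: 1, m: 2, s: -2
SI base units of gravitational potential energy: kg·m²/s²

The claimed units kg·m²/s² match the derived units, so the claim is correct.

Answer: Yes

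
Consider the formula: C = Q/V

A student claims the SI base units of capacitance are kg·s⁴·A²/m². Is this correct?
Units of each symbol in C = Q/V:
  Q (charge, in coulombs): s·A
  V (voltage, in volts): kg·m²/(s³·A)  → in the denominator, contributes s³·A/(kg·m²)

Multiplying the contributions: [s·A] · [s³·A/(kg·m²)]
Adding exponents of each base unit: kg: -1, m: -2, s: 4, A: 2
SI base units of capacitance: s⁴·A²/(kg·m²)

The claimed units kg·s⁴·A²/m² (exponents kg: 1, m: -2, s: 4, A: 2) do not match the derived units s⁴·A²/(kg·m²) (exponents kg: -1, m: -2, s: 4, A: 2), so the claim is incorrect.

Answer: No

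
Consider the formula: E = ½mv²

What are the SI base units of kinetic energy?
Units of each symbol in E = ½mv²:
  m (mass): kg
  v (speed): m/s  → to the power 2, contributes m²/s²
  The factor ½ is dimensionless.

Multiplying the contributions: [kg] · [m²/s²]
Adding exponents of each base unit: kg: 1, m: 2, s: -2
SI base units of kinetic energy: kg·m²/s²

Answer: kg·m²/s²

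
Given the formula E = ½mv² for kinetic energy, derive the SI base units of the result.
Units of each symbol in E = ½mv²:
  m (mass): kg
  v (speed): m/s  → to the power 2, contributes m²/s²
  The factor ½ is dimensionless.

Multiplying the contributions: [kg] · [m²/s²]
Adding exponents of each base unit: kg: 1, m: 2, s: -2
SI base units of kinetic energy: kg·m²/s²

Answer: kg·m²/s²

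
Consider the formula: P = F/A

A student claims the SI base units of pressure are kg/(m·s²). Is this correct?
Units of each symbol in P = F/A:
  F (force): kg·m/s²
  A (area): m²  → in the denominator, contributes 1/m²

Multiplying the contributions: [kg·m/s²] · [1/m²]
Adding exponents of each base unit: kg: 1, m: -1, s: -2
SI base units of pressure: kg/(m·s²)

The claimed units kg/(m·s²) match the derived units, so the claim is correct.

Answer: Yes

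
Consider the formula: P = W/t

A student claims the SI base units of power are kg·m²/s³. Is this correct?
Units of each symbol in P = W/t:
  W (work): kg·m²/s²
  t (time): s  → in the denominator, contributes 1/s

Multiplying the contributions: [kg·m²/s²] · [1/s]
Adding exponents of each base unit: kg: 1, m: 2, s: -3
SI base units of power: kg·m²/s³

The claimed units kg·m²/s³ match the derived units, so the claim is correct.

Answer: Yes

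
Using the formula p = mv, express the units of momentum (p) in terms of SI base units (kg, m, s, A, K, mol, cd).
Units of each symbol in p = mv:
  m (mass): kg
  v (velocity): m/s

Multiplying the contributions: [kg] · [m/s]
Adding exponents of each base unit: kg: 1, m: 1, s: -1
SI base units of momentum: kg·m/s

Answer: kg·m/s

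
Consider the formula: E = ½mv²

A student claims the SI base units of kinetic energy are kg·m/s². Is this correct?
Units of each symbol in E = ½mv²:
  m (mass): kg
  v (speed): m/s  → to the power 2, contributes m²/s²
  The factor ½ is dimensionless.

Multiplying the contributions: [kg] · [m²/s²]
Adding exponents of each base unit: kg: 1, m: 2, s: -2
SI base units of kinetic energy: kg·m²/s²

The claimed units kg·m/s² (exponents kg: 1, m: 1, s: -2) do not match the derived units kg·m²/s² (exponents kg: 1, m: 2, s: -2), so the claim is incorrect.

Answer: No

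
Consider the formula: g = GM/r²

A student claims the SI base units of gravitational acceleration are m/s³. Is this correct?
Units of each symbol in g = GM/r²:
  G (gravitational constant): m³/(kg·s²)
  M (mass): kg
  r (distance): m  → to the power 2 in the denominator, contributes 1/m²

Multiplying the contributions: [m³/(kg·s²)] · [kg] · [1/m²]
Adding exponents of each base unit: m: 1, s: -2
SI base units of gravitational acceleration: m/s²

The claimed units m/s³ (exponents m: 1, s: -3) do not match the derived units m/s² (exponents m: 1, s: -2), so the claim is incorrect.

Answer: No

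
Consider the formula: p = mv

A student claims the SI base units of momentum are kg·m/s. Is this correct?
Units of each symbol in p = mv:
  m (mass): kg
  v (velocity): m/s

Multiplying the contributions: [kg] · [m/s]
Adding exponents of each base unit: kg: 1, m: 1, s: -1
SI base units of momentum: kg·m/s

The claimed units kg·m/s match the derived units, so the claim is correct.

Answer: Yes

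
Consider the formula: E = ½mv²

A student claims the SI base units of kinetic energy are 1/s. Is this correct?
Units of each symbol in E = ½mv²:
  m (mass): kg
  v (speed): m/s  → to the power 2, contributes m²/s²
  The factor ½ is dimensionless.

Multiplying the contributions: [kg] · [m²/s²]
Adding exponents of each base unit: kg: 1, m: 2, s: -2
SI base units of kinetic energy: kg·m²/s²

The claimed units 1/s (exponents s: -1) do not match the derived units kg·m²/s² (exponents kg: 1, m: 2, s: -2), so the claim is incorrect.

Answer: No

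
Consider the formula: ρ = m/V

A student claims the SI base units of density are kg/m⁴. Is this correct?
Units of each symbol in ρ = m/V:
  m (mass): kg
  V (volume): m³  → in the denominator, contributes 1/m³

Multiplying the contributions: [kg] · [1/m³]
Adding exponents of each base unit: kg: 1, m: -3
SI base units of density: kg/m³

The claimed units kg/m⁴ (exponents kg: 1, m: -4) do not match the derived units kg/m³ (exponents kg: 1, m: -3), so the claim is incorrect.

Answer: No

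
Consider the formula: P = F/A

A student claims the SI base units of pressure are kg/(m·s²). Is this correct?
Units of each symbol in P = F/A:
  F (force): kg·m/s²
  A (area): m²  → in the denominator, contributes 1/m²

Multiplying the contributions: [kg·m/s²] · [1/m²]
Adding exponents of each base unit: kg: 1, m: -1, s: -2
SI base units of pressure: kg/(m·s²)

The claimed units kg/(m·s²) match the derived units, so the claim is correct.

Answer: Yes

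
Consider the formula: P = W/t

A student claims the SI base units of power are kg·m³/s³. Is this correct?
Units of each symbol in P = W/t:
  W (work): kg·m²/s²
  t (time): s  → in the denominator, contributes 1/s

Multiplying the contributions: [kg·m²/s²] · [1/s]
Adding exponents of each base unit: kg: 1, m: 2, s: -3
SI base units of power: kg·m²/s³

The claimed units kg·m³/s³ (exponents kg: 1, m: 3, s: -3) do not match the derived units kg·m²/s³ (exponents kg: 1, m: 2, s: -3), so the claim is incorrect.

Answer: No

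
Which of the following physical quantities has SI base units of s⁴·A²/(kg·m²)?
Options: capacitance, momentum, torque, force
Checking the SI base units of each option:
  capacitance (C = Q/V): s⁴·A²/(kg·m²)  ✓ matches
  momentum (p = mv): kg·m/s  ✗
  torque (τ = Fr): kg·m²/s²  ✗
  force (F = ma): kg·m/s²  ✗

Only capacitance has units s⁴·A²/(kg·m²).

Answer: capacitance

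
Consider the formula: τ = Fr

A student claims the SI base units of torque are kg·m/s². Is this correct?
Units of each symbol in τ = Fr:
  F (force): kg·m/s²
  r (lever arm): m

Multiplying the contributions: [kg·m/s²] · [m]
Adding exponents of each base unit: kg: 1, m: 2, s: -2
SI base units of torque: kg·m²/s²

The claimed units kg·m/s² (exponents kg: 1, m: 1, s: -2) do not match the derived units kg·m²/s² (exponents kg: 1, m: 2, s: -2), so the claim is incorrect.

Answer: No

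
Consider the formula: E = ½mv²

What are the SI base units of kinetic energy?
Units of each symbol in E = ½mv²:
  m (mass): kg
  v (speed): m/s  → to the power 2, contributes m²/s²
  The factor ½ is dimensionless.

Multiplying the contributions: [kg] · [m²/s²]
Adding exponents of each base unit: kg: 1, m: 2, s: -2
SI base units of kinetic energy: kg·m²/s²

Answer: kg·m²/s²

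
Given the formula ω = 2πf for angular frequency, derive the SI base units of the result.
Units of each symbol in ω = 2πf:
  f (frequency): 1/s
  The factor 2π is dimensionless.

Multiplying the contributions: [1/s]
Adding exponents of each base unit: s: -1
SI base units of angular frequency: 1/s

Answer: 1/s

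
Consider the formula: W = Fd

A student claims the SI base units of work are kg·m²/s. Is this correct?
Units of each symbol in W = Fd:
  F (force): kg·m/s²
  d (displacement): m

Multiplying the contributions: [kg·m/s²] · [m]
Adding exponents of each base unit: kg: 1, m: 2, s: -2
SI base units of work: kg·m²/s²

The claimed units kg·m²/s (exponents kg: 1, m: 2, s: -1) do not match the derived units kg·m²/s² (exponents kg: 1, m: 2, s: -2), so the claim is incorrect.

Answer: No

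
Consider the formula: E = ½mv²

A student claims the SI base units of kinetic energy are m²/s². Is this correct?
Units of each symbol in E = ½mv²:
  m (mass): kg
  v (speed): m/s  → to the power 2, contributes m²/s²
  The factor ½ is dimensionless.

Multiplying the contributions: [kg] · [m²/s²]
Adding exponents of each base unit: kg: 1, m: 2, s: -2
SI base units of kinetic energy: kg·m²/s²

The claimed units m²/s² (exponents m: 2, s: -2) do not match the derived units kg·m²/s² (exponents kg: 1, m: 2, s: -2), so the claim is incorrect.

Answer: No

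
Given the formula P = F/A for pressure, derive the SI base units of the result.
Units of each symbol in P = F/A:
  F (force): kg·m/s²
  A (area): m²  → in the denominator, contributes 1/m²

Multiplying the contributions: [kg·m/s²] · [1/m²]
Adding exponents of each base unit: kg: 1, m: -1, s: -2
SI base units of pressure: kg/(m·s²)

Answer: kg/(m·s²)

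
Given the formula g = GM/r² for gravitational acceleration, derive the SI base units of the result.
Units of each symbol in g = GM/r²:
  G (gravitational constant): m³/(kg·s²)
  M (mass): kg
  r (distance): m  → to the power 2 in the denominator, contributes 1/m²

Multiplying the contributions: [m³/(kg·s²)] · [kg] · [1/m²]
Adding exponents of each base unit: m: 1, s: -2
SI base units of gravitational acceleration: m/s²

Answer: m/s²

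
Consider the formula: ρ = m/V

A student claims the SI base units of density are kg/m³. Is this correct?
Units of each symbol in ρ = m/V:
  m (mass): kg
  V (volume): m³  → in the denominator, contributes 1/m³

Multiplying the contributions: [kg] · [1/m³]
Adding exponents of each base unit: kg: 1, m: -3
SI base units of density: kg/m³

The claimed units kg/m³ match the derived units, so the claim is correct.

Answer: Yes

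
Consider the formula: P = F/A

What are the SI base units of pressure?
Units of each symbol in P = F/A:
  F (force): kg·m/s²
  A (area): m²  → in the denominator, contributes 1/m²

Multiplying the contributions: [kg·m/s²] · [1/m²]
Adding exponents of each base unit: kg: 1, m: -1, s: -2
SI base units of pressure: kg/(m·s²)

Answer: kg/(m·s²)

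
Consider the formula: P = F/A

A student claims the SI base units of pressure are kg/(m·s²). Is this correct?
Units of each symbol in P = F/A:
  F (force): kg·m/s²
  A (area): m²  → in the denominator, contributes 1/m²

Multiplying the contributions: [kg·m/s²] · [1/m²]
Adding exponents of each base unit: kg: 1, m: -1, s: -2
SI base units of pressure: kg/(m·s²)

The claimed units kg/(m·s²) match the derived units, so the claim is correct.

Answer: Yes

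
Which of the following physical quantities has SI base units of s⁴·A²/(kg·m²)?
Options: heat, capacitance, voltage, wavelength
Checking the SI base units of each option:
  heat (Q = mcΔT): kg·m²/s²  ✗
  capacitance (C = Q/V): s⁴·A²/(kg·m²)  ✓ matches
  voltage (V = IR): kg·m²/(s³·A)  ✗
  wavelength (λ = v/f): m  ✗

Only capacitance has units s⁴·A²/(kg·m²).

Answer: capacitance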